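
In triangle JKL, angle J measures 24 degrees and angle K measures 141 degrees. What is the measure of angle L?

Let angle L = x. Then 24 + 141 + x = 180.
x = 180 - 165 = 15 degrees.

15 degrees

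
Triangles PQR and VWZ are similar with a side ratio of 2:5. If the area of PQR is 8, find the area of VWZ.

For similar figures, the area ratio equals the square of the side ratio.
Side ratio (PQR to VWZ) = 2:5, so area ratio = 2^2:5^2 = 4:25.
If the area of PQR is 8, then the area of VWZ = 8 * (25/4) = 50.

50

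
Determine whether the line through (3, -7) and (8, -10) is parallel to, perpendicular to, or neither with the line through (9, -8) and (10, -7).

Slope of line 1: m1 = (-10 - -7)/(8 - 3) = -3/5 = -3/5
Slope of line 2: m2 = (-7 - -8)/(10 - 9) = 1/1 = 1
For parallel lines we need equal slopes: -3/5 != 1.
For perpendicular lines we need m1*m2 = -1: (-3/5)(1) = -3/5 != -1.
Since neither condition holds, the lines are neither parallel nor perpendicular.

Neither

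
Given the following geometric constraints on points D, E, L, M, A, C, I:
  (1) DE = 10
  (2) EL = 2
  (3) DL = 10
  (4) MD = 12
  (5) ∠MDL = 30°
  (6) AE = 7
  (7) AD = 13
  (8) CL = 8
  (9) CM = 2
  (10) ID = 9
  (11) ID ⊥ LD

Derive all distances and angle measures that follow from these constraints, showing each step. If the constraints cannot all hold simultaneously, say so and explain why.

The constraints are consistent.

Step 1: From LD = 10, DM = 12, and ∠LDM = 30°, by the law of cosines:
  LM² = LD² + DM² - 2·LD·DM·cos(30°) = 100 + 144 - 207.8 = 36.15
  LM ≈ 6.01

Step 2: From LD = 10, DI = 9, and ∠LDI = 90°, by the law of cosines:
  LI² = LD² + DI² - 2·LD·DI·cos(90°) = 100 + 81 - 0 = 181
  LI = √181

Step 3: From DA = 13, DE = 10, AE = 7, by the inverse law of cosines:
  cos(∠ADE) = (DA² + DE² - AE²) / (2·DA·DE)
  ∠ADE = 32.2°

Step 4: From DE = 10, DL = 10, EL = 2, by the inverse law of cosines:
  cos(∠EDL) = (DE² + DL² - EL²) / (2·DE·DL)
  ∠EDL = 11.48°

Step 5: From EA = 7, ED = 10, AD = 13, by the inverse law of cosines:
  cos(∠AED) = (EA² + ED² - AD²) / (2·EA·ED)
  ∠AED = 98.21°

Step 6: From ED = 10, EL = 2, DL = 10, by the inverse law of cosines:
  cos(∠DEL) = (ED² + EL² - DL²) / (2·ED·EL)
  ∠DEL = 84.26°

Step 7: From LD = 10, LE = 2, DE = 10, by the inverse law of cosines:
  cos(∠DLE) = (LD² + LE² - DE²) / (2·LD·LE)
  ∠DLE = 84.26°

Step 8: From AD = 13, AE = 7, DE = 10, by the inverse law of cosines:
  cos(∠DAE) = (AD² + AE² - DE²) / (2·AD·AE)
  ∠DAE = 49.58°

Step 9: From LC = 8, LM = 6.01, CM = 2, by the inverse law of cosines:
  cos(∠CLM) = (LC² + LM² - CM²) / (2·LC·LM)
  ∠CLM = 1.87°

Step 10: From LD = 10, LI = √181, DI = 9, by the inverse law of cosines:
  cos(∠DLI) = (LD² + LI² - DI²) / (2·LD·LI)
  ∠DLI = 41.99°

Step 11: From LD = 10, LM = 6.01, DM = 12, by the inverse law of cosines:
  cos(∠DLM) = (LD² + LM² - DM²) / (2·LD·LM)
  ∠DLM = 93.74°

Step 12: From MC = 2, ML = 6.01, CL = 8, by the inverse law of cosines:
  cos(∠CML) = (MC² + ML² - CL²) / (2·MC·ML)
  ∠CML = 172.51°

Step 13: From MD = 12, ML = 6.01, DL = 10, by the inverse law of cosines:
  cos(∠DML) = (MD² + ML² - DL²) / (2·MD·ML)
  ∠DML = 56.26°

Step 14: From CL = 8, CM = 2, LM = 6.01, by the inverse law of cosines:
  cos(∠LCM) = (CL² + CM² - LM²) / (2·CL·CM)
  ∠LCM = 5.62°

Step 15: From ID = 9, IL = √181, DL = 10, by the inverse law of cosines:
  cos(∠DIL) = (ID² + IL² - DL²) / (2·ID·IL)
  ∠DIL = 48.01°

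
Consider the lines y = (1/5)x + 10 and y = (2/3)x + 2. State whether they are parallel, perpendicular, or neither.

Slope of line 1: m1 = 1/5
Slope of line 2: m2 = 2/3
m1 != m2 and m1*m2 = 2/15 != -1. Neither.

Neither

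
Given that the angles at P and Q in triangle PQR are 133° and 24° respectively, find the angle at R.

The interior angles sum to 180°: angle R = 180 - 133 - 24 = 23°.
The triangle is obtuse (angles 133°, 24°, 23°).

23 degrees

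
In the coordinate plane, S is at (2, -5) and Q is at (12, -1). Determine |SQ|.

d = sqrt((10)^2 + (4)^2) = sqrt(116) = 2*sqrt(29)

2*sqrt(29)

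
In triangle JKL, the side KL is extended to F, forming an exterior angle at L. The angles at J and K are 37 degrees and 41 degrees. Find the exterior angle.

By the exterior angle theorem, an exterior angle of a triangle equals the sum of the two remote interior angles.
Exterior angle = angle J + angle K
Exterior angle = 37 + 41 = 78 degrees

78 degrees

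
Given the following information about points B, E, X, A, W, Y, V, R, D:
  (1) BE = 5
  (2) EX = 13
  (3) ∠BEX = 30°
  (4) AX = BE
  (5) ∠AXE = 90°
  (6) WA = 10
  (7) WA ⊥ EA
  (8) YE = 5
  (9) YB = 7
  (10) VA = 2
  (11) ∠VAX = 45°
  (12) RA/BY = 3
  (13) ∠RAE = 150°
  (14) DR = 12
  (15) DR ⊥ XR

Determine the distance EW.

From the given relations: AX = BE = 5.
Step 1: By the law of cosines on triangle EXA: EA² = 13² + 5² − 2·13·5·cos(90°) = 194, so EA = √194.
Step 2: By the law of cosines on triangle EAW: EW² = √194² + 10² − 2·√194·10·cos(90°) = 294, so EW = 7·√6.

Therefore, the length of EW = 7·√6.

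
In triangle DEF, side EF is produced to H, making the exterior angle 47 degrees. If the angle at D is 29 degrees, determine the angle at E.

By the exterior angle theorem: exterior angle = sum of remote interior angles.
47 = 29 + angle E
angle E = 47 - 29 = 18 degrees

18 degrees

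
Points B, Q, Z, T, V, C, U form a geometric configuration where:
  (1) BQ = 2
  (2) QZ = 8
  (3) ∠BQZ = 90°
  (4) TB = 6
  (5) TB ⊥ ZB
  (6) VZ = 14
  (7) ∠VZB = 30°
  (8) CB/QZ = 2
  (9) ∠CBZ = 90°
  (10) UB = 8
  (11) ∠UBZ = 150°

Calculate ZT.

Step 1: By the law of cosines on triangle ZQB: ZB² = 8² + 2² − 2·8·2·cos(90°) = 68, so ZB = 2·√17.
Step 2: By the law of cosines on triangle ZBT: ZT² = (2·√17)² + 6² − 2·2·√17·6·cos(90°) = 104, so ZT = 2·√26.

Therefore, the length of ZT = 2·√26.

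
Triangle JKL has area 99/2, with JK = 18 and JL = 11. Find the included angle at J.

From the SAS area formula Area = (1/2)ab sin(C), rearranging gives sin(C) = 2*Area/(ab).
sin(C) = 2 * 99/2 / (198) = 1/2.
Therefore C = arcsin(1/2) = 30°.
Since sin(180° - C) = sin(C), the obtuse angle 150° gives the same area, so C = 30° or C = 150°.

30° or 150°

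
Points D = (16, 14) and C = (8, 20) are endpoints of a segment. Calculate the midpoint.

M = ((x₁ + x₂)/2, (y₁ + y₂)/2)
= ((16 + 8)/2, (14 + 20)/2)
= (24/2, 34/2) = (12, 17)

(12, 17)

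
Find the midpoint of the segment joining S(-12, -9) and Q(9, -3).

M = ((x₁ + x₂)/2, (y₁ + y₂)/2)
= ((-12 + 9)/2, (-9 + -3)/2)
= (-3/2, -12/2) = (-3/2, -6)

(-3/2, -6)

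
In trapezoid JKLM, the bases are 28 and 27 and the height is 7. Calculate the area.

Area = (28 + 27) * 7 / 2 = 385 / 2 = 385/2

385/2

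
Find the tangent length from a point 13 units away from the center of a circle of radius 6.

The tangent, radius, and line from the external point to the center form a right triangle.
The right angle is where the tangent meets the radius.
By the Pythagorean theorem: tangent² + 6² = 13²
tangent² = 169 - 36 = 133
tangent = sqrt(133)

sqrt(133)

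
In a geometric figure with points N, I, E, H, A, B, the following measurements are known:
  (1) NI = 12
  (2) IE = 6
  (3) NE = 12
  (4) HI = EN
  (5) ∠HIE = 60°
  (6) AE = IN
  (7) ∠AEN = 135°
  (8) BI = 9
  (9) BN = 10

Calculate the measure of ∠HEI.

From the given relations: HI = EN = 12.
Step 1: By the law of cosines on triangle EIH: EH² = 6² + 12² − 2·6·12·cos(60°) = 108, so EH = 6·√3.
Step 2: By the inverse law of cosines on triangle HEI: cos(∠HEI) = ((6·√3)² + 6² − 12²) / (2·6·√3·6) = 0/124.71 = 0, so ∠HEI = 90°.

Therefore, the measure of angle ∠HEI = 90°.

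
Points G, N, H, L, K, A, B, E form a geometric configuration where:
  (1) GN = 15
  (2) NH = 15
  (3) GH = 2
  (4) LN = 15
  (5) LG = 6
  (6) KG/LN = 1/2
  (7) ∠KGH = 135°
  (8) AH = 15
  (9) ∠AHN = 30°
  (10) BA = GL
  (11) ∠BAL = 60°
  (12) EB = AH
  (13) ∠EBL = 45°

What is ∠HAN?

Step 1: By the law of cosines on triangle AHN: AN² = 15² + 15² − 2·15·15·cos(30°) = 60.29, so AN ≈ 7.76.
Step 2: By the inverse law of cosines on triangle HAN: cos(∠HAN) = (15² + 7.76² − 15²) / (2·15·7.76) = 60.29/232.94 = 0.2588, so ∠HAN = 75°.

Therefore, the measure of angle ∠HAN = 75°.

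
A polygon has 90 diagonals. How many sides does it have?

Using d = n(n - 3)/2, we solve 90 = n(n - 3)/2.
So n(n - 3) = 180.
Testing n = 15: 15 * 12 = 180 = 180. Correct.
The polygon has 15 sides.

15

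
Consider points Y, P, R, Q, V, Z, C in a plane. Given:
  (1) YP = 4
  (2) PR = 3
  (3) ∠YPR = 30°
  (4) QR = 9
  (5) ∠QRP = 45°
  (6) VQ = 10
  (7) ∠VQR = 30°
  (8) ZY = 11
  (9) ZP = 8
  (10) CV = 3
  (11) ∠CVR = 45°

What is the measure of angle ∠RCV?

Step 1: By the law of cosines on triangle VQR: VR² = 10² + 9² − 2·10·9·cos(30°) = 25.12, so VR ≈ 5.01.
Step 2: By the law of cosines on triangle CVR: CR² = 3² + 5.01² − 2·3·5.01·cos(45°) = 12.85, so CR ≈ 3.59.
Step 3: By the inverse law of cosines on triangle RCV: cos(∠RCV) = (3.59² + 3² − 5.01²) / (2·3.59·3) = -3.26/21.51 = -0.1516, so ∠RCV = 98.72°.

Therefore, the measure of angle ∠RCV = 98.72°.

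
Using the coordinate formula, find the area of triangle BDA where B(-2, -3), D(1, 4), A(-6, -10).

Shoelace: Area = (1/2)|-2(4--10) + 1(-10--3) + -6(-3-4)| = (1/2)(7) = 7/2

7/2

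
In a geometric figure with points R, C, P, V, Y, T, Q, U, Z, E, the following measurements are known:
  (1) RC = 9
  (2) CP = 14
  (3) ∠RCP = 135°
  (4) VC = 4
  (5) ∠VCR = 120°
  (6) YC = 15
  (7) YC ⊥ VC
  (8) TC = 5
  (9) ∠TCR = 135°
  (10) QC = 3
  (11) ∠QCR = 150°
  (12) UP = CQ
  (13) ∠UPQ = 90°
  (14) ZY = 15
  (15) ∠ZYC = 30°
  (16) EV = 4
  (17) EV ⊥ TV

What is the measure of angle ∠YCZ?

Step 1: By the law of cosines on triangle CYZ: CZ² = 15² + 15² − 2·15·15·cos(30°) = 60.29, so CZ ≈ 7.76.
Step 2: By the inverse law of cosines on triangle YCZ: cos(∠YCZ) = (15² + 7.76² − 15²) / (2·15·7.76) = 60.29/232.94 = 0.2588, so ∠YCZ = 75°.

Therefore, the measure of angle ∠YCZ = 75°.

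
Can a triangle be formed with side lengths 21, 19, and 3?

For three segments to close into a triangle, no single side can be as long as the other two combined.
The longest side is 21, and 3 + 19 = 22 > 21.
A triangle can be formed.

Yes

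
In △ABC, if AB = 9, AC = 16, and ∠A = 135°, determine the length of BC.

By the law of cosines: BC^2 = AB^2 + AC^2 - 2*AB*AC*cos(A)
BC^2 = 9^2 + 16^2 - 2*9*16*cos(135°)
BC^2 = 81 + 256 - 288*(-sqrt(2)/2)
BC^2 = 144*sqrt(2) + 337
BC = sqrt(144*sqrt(2) + 337)

sqrt(144*sqrt(2) + 337)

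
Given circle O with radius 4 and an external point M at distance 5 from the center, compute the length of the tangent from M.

Let T be the point of tangency. Then OT ⊥ MT (radius ⊥ tangent).
In right triangle OTM: OM² = OT² + MT²
5² = 4² + MT²
MT² = 9, MT = 3

3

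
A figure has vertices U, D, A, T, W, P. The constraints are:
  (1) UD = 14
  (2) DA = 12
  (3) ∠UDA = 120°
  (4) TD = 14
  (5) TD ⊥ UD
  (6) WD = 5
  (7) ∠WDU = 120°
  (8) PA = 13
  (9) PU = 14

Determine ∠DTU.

Step 1: By the law of cosines on triangle TDU: TU² = 14² + 14² − 2·14·14·cos(90°) = 392, so TU = 14·√2.
Step 2: By the inverse law of cosines on triangle DTU: cos(∠DTU) = (14² + (14·√2)² − 14²) / (2·14·14·√2) = 392/554.37 = 0.7071, so ∠DTU = 45°.

Therefore, the measure of angle ∠DTU = 45°.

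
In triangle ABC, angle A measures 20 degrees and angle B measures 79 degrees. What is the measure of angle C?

angle C = 180 - 20 - 79 = 81 degrees.

81 degrees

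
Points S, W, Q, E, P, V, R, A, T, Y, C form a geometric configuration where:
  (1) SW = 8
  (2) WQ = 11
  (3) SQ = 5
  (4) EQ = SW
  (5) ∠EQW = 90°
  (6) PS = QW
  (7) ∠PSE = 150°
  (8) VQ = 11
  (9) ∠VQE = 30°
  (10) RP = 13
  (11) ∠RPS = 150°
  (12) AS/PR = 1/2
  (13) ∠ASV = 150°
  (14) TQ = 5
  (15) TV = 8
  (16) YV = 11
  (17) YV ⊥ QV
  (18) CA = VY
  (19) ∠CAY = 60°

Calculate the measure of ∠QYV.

Step 1: By the law of cosines on triangle YVQ: YQ² = 11² + 11² − 2·11·11·cos(90°) = 242, so YQ = 11·√2.
Step 2: By the inverse law of cosines on triangle QYV: cos(∠QYV) = ((11·√2)² + 11² − 11²) / (2·11·√2·11) = 242/342.24 = 0.7071, so ∠QYV = 45°.

Therefore, the measure of angle ∠QYV = 45°.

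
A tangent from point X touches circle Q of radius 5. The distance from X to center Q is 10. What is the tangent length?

Let T be the point of tangency. Then QT ⊥ XT (radius ⊥ tangent).
In right triangle QTX: QX² = QT² + XT²
10² = 5² + XT²
XT² = 75, XT = 5*sqrt(3)

5*sqrt(3)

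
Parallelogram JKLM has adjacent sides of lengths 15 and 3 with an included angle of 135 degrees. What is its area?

The area of a parallelogram equals the product of two adjacent sides times the sine of the included angle.
This is because the height equals 3 * sin(135°) = 3*sqrt(2)/2.
Area = 15 * 3*sqrt(2)/2 = 45*sqrt(2)/2

45*sqrt(2)/2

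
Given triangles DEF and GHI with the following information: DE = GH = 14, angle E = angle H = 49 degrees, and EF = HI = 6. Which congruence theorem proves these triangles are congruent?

The given information matches SAS: Two pairs of corresponding sides and the included angle are equal (Side-Angle-Side).

SAS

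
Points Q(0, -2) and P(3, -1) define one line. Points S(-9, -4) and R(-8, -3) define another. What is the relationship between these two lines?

Slope of line 1: m1 = (-1 - -2)/(3 - 0) = 1/3 = 1/3
Slope of line 2: m2 = (-3 - -4)/(-8 - -9) = 1/1 = 1
m1 != m2 (1/3 != 1), so not parallel.
m1 * m2 = (1/3) * (1) = 1/3 != -1, so not perpendicular.
The lines are neither parallel nor perpendicular.

Neither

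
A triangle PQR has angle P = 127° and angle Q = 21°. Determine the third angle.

Let angle R = x. Then 127 + 21 + x = 180.
x = 180 - 148 = 32 degrees.

32 degrees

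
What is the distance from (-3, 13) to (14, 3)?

d = sqrt((14 - -3)^2 + (3 - 13)^2)
d = sqrt(17^2 + -10^2)
d = sqrt(289 + 100)
d = sqrt(389)

sqrt(389)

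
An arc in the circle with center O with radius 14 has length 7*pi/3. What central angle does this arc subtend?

Arc length L = 2πr × θ/360, so θ = 360L / (2πr).
θ = 360 × 7*pi/3 / (2π × 14)
θ = 30°
θ = 30°

30°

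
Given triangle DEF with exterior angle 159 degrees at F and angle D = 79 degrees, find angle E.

The exterior angle theorem states that an exterior angle equals the sum of the two non-adjacent interior angles.
So 159 = 79 + angle E, which gives angle E = 159 - 79 = 80 degrees.

80 degrees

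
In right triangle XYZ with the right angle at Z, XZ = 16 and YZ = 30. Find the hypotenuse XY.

XY = sqrt(16^2 + 30^2) = sqrt(1156) = 34

34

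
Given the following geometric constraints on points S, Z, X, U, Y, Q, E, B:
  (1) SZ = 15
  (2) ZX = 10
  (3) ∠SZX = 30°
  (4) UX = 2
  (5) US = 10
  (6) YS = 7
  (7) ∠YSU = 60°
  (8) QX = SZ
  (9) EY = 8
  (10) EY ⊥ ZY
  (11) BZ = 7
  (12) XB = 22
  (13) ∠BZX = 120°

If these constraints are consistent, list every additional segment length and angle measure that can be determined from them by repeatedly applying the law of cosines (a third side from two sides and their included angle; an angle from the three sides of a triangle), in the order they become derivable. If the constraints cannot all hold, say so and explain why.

These constraints are not satisfiable: by the triangle inequality in triangle ZXB, (2) ZX = 10 and (11) BZ = 7 force XB ≤ 10 + 7 = 17, but (12) says XB = 22. No planar figure meets all of them, so nothing further can be derived.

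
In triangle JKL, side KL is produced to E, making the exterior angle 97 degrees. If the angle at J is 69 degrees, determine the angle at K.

angle K = 97 - 69 = 28 degrees (exterior angle theorem).

28 degrees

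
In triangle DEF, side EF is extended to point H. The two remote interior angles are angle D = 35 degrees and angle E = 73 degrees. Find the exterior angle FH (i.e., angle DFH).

By the exterior angle theorem, an exterior angle of a triangle equals the sum of the two remote interior angles.
Exterior angle = angle D + angle E
Exterior angle = 35 + 73 = 108 degrees

108 degrees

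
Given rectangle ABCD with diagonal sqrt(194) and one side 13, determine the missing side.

The diagonal of a rectangle forms a right triangle with the two sides.
Rearranging the Pythagorean theorem: missing side = sqrt(d^2 - known^2).
= sqrt(194 - 169) = sqrt(25) = 5.

5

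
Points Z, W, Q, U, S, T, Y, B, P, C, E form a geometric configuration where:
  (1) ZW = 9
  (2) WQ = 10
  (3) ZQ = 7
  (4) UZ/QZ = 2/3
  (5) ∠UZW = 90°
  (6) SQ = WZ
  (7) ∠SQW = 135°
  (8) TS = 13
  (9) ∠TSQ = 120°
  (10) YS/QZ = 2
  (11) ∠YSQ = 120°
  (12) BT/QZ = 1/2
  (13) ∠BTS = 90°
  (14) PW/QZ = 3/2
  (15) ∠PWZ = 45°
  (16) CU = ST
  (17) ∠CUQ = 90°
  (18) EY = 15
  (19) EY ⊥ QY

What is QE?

From the given relations: SQ = WZ = 9; YS = 2·QZ = 2·7 = 14.
Step 1: By the law of cosines on triangle QSY: QY² = 9² + 14² − 2·9·14·cos(120°) = 403, so QY ≈ 20.07.
Step 2: By the law of cosines on triangle QYE: QE² = 20.07² + 15² − 2·20.07·15·cos(90°) = 628, so QE = 2·√157.

Therefore, the length of QE = 2·√157.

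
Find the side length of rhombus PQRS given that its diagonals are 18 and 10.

In a rhombus, the diagonals bisect each other perpendicularly, creating four congruent right triangles.
Each triangle has legs 9 (half of 18) and 5 (half of 10).
The hypotenuse of each right triangle is a side of the rhombus:
side = sqrt(9^2 + 5^2) = sqrt(106)

sqrt(106)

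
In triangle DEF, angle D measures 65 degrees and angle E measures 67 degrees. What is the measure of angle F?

By the triangle angle sum property, the three interior angles of any triangle add up to 180°.
We know angle D = 65° and angle E = 67°, so their sum is 132°.
Therefore angle F = 180° - 132° = 48°.

48 degrees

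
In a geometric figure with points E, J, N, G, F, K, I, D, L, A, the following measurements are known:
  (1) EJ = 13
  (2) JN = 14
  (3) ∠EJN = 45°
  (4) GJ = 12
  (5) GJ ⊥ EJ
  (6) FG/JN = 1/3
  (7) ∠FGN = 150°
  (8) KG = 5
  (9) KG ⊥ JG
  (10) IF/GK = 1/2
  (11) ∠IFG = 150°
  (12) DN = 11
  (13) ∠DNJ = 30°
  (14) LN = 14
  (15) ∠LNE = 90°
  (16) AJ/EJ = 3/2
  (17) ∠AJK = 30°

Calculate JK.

Step 1: By the law of cosines on triangle JGK: JK² = 12² + 5² − 2·12·5·cos(90°) = 169, so JK = 13.

Therefore, the length of JK = 13.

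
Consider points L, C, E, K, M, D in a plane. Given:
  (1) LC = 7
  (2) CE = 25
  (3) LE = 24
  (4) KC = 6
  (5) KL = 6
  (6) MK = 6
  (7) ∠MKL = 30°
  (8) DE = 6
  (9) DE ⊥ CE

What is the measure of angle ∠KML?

Step 1: By the law of cosines on triangle MKL: ML² = 6² + 6² − 2·6·6·cos(30°) = 9.65, so ML ≈ 3.11.
Step 2: By the inverse law of cosines on triangle KML: cos(∠KML) = (6² + 3.11² − 6²) / (2·6·3.11) = 9.65/37.27 = 0.2588, so ∠KML = 75°.

Therefore, the measure of angle ∠KML = 75°.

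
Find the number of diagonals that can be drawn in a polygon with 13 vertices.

Each of the 13 vertices connects to 10 non-adjacent vertices via diagonals.
Total connections = 13 × 10 = 130, but each diagonal is counted twice.
Number of diagonals = 130 / 2 = 65.

65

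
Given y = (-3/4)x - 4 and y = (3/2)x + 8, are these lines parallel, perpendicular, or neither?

Slope of line 1: m1 = -3/4
Slope of line 2: m2 = 3/2
m1 != m2 (-3/4 != 3/2), so not parallel.
m1 * m2 = (-3/4) * (3/2) = -9/8 != -1, so not perpendicular.
The lines are neither parallel nor perpendicular.

Neither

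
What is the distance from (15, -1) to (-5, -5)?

d = sqrt((-5 - 15)^2 + (-5 - -1)^2)
d = sqrt(-20^2 + -4^2)
d = sqrt(400 + 16)
d = sqrt(416) = 4*sqrt(26)

4*sqrt(26)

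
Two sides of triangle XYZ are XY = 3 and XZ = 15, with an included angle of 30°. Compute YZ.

When two sides and the included angle are known, the law of cosines gives the third side.
c^2 = a^2 + b^2 - 2ab cos(C) generalizes the Pythagorean theorem to non-right triangles.
Here: YZ^2 = 9 + 225 - 90*(sqrt(3)/2) = 234 - 45*sqrt(3)
YZ = 3*sqrt(26 - 5*sqrt(3))

3*sqrt(26 - 5*sqrt(3))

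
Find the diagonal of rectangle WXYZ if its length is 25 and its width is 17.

d = sqrt(25^2 + 17^2) = sqrt(914)

sqrt(914)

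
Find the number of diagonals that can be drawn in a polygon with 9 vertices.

Total line segments between 9 vertices = C(9,2) = 36.
Subtract the 9 sides: 36 - 9 = 27 diagonals.

27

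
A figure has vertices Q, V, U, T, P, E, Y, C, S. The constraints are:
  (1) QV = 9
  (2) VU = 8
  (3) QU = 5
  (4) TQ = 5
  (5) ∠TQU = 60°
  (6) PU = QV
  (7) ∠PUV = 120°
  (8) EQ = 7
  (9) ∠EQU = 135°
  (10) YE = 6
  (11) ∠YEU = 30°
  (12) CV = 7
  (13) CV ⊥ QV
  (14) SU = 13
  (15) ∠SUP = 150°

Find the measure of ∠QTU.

Step 1: By the law of cosines on triangle TQU: TU² = 5² + 5² − 2·5·5·cos(60°) = 25, so TU = 5.
Step 2: By the inverse law of cosines on triangle QTU: cos(∠QTU) = (5² + 5² − 5²) / (2·5·5) = 25/50 = 0.5, so ∠QTU = 60°.

Therefore, the measure of angle ∠QTU = 60°.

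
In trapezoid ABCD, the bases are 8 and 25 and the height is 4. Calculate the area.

A trapezoid's area equals the midsegment times the height.
The midsegment is (8 + 25) / 2 = 33/2.
Area = 33/2 * 4 = 66.

66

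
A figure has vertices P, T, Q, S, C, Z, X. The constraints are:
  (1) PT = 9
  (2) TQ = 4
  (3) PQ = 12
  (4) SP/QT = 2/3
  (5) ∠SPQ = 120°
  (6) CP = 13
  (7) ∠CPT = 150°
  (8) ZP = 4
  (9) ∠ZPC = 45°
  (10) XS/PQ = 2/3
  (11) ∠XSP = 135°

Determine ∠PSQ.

From the given relations: SP = 2/3·QT = 2/3·4 ≈ 2.67.
Step 1: By the law of cosines on triangle SPQ: SQ² = 2.67² + 12² − 2·2.67·12·cos(120°) = 183.11, so SQ ≈ 13.53.
Step 2: By the inverse law of cosines on triangle PSQ: cos(∠PSQ) = (2.67² + 13.53² − 12²) / (2·2.67·13.53) = 46.22/72.17 = 0.6405, so ∠PSQ = 50.17°.

Therefore, the measure of angle ∠PSQ = 50.17°.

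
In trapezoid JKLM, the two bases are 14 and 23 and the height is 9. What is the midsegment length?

midsegment = (14 + 23) / 2 = 37 / 2 = 37/2

37/2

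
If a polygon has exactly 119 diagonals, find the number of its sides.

Using d = n(n - 3)/2, we solve 119 = n(n - 3)/2.
So n(n - 3) = 238.
Testing n = 17: 17 * 14 = 238 = 238. Correct.
The polygon has 17 sides.

17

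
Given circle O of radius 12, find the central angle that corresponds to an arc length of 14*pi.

The full circumference is 2πr = 24*pi.
The arc is 14*pi / 24*pi = 7/12 of the full circle.
So the central angle = 7/12 × 360° = 210°.

210°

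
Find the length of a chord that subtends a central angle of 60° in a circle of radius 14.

Drop a perpendicular from the center to the chord, bisecting both the chord and the central angle.
Each half-chord = r sin(θ/2) = 14 sin(30°).
The full chord = 2 × 14 × sin(30°) = 14.

14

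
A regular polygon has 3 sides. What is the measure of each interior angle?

Each interior angle of a regular n-gon is (n - 2) * 180 / n.
For n = 3: (3 - 2) * 180 / 3 = 180/3 = 60 degrees.

60 degrees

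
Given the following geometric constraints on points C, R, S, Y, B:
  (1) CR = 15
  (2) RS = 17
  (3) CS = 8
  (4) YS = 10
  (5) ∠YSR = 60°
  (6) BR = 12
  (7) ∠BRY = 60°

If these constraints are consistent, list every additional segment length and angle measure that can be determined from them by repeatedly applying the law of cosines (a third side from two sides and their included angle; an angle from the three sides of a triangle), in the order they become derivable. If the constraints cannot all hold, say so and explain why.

The constraints are consistent. Derivable facts, in order:
After 1 step:
- RY ≈ 14.8
- ∠CRS = 28.07°
- ∠CSR = 61.93°
- ∠RCS = 90°
After 2 steps:
- YB ≈ 13.62
- ∠RYS = 84.18°
- ∠SRY = 35.82°
After 3 steps:
- ∠BYR = 49.75°
- ∠RBY = 70.25°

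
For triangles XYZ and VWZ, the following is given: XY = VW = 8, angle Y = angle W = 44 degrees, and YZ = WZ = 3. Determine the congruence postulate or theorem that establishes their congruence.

The given information matches SAS: Two pairs of corresponding sides and the included angle are equal (Side-Angle-Side).

SAS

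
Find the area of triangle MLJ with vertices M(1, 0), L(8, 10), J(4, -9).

Using the Shoelace formula for a triangle:
Area = (1/2)|x0(y1 - y2) + x1(y2 - y0) + x2(y0 - y1)|
Area = (1/2)|1(10 - -9) + 8(-9 - 0) + 4(0 - 10)|
Area = (1/2)|19 + -72 + -40|
Area = (1/2)|-93|
Area = (1/2)(93)
Area = 93/2

93/2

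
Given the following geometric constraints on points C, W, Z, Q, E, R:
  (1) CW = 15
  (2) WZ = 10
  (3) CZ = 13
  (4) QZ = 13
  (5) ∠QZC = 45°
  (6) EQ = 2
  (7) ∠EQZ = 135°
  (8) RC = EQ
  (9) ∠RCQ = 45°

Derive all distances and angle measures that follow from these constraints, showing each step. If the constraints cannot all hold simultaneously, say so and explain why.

The constraints are consistent.

From the given relations:
  RC = EQ = 2

Step 1: From CZ = 13, ZQ = 13, and ∠CZQ = 45°, by the law of cosines:
  CQ² = CZ² + ZQ² - 2·CZ·ZQ·cos(45°) = 169 + 169 - 239 = 99
  CQ ≈ 9.95

Step 2: From ZQ = 13, QE = 2, and ∠ZQE = 135°, by the law of cosines:
  ZE² = ZQ² + QE² - 2·ZQ·QE·cos(135°) = 169 + 4 + 36.77 = 209.8
  ZE ≈ 14.48

Step 3: From CW = 15, CZ = 13, WZ = 10, by the inverse law of cosines:
  cos(∠WCZ) = (CW² + CZ² - WZ²) / (2·CW·CZ)
  ∠WCZ = 41.08°

Step 4: From WC = 15, WZ = 10, CZ = 13, by the inverse law of cosines:
  cos(∠CWZ) = (WC² + WZ² - CZ²) / (2·WC·WZ)
  ∠CWZ = 58.67°

Step 5: From ZC = 13, ZW = 10, CW = 15, by the inverse law of cosines:
  cos(∠CZW) = (ZC² + ZW² - CW²) / (2·ZC·ZW)
  ∠CZW = 80.26°

Step 6: From QC = 9.95, CR = 2, and ∠QCR = 45°, by the law of cosines:
  QR² = QC² + CR² - 2·QC·CR·cos(45°) = 99 + 4 - 28.14 = 74.86
  QR ≈ 8.65

Step 7: From CQ = 9.95, CZ = 13, QZ = 13, by the inverse law of cosines:
  cos(∠QCZ) = (CQ² + CZ² - QZ²) / (2·CQ·CZ)
  ∠QCZ = 67.5°

Step 8: From ZE = 14.48, ZQ = 13, EQ = 2, by the inverse law of cosines:
  cos(∠EZQ) = (ZE² + ZQ² - EQ²) / (2·ZE·ZQ)
  ∠EZQ = 5.6°

Step 9: From QC = 9.95, QZ = 13, CZ = 13, by the inverse law of cosines:
  cos(∠CQZ) = (QC² + QZ² - CZ²) / (2·QC·QZ)
  ∠CQZ = 67.5°

Step 10: From EQ = 2, EZ = 14.48, QZ = 13, by the inverse law of cosines:
  cos(∠QEZ) = (EQ² + EZ² - QZ²) / (2·EQ·EZ)
  ∠QEZ = 39.4°

Step 11: From QC = 9.95, QR = 8.65, CR = 2, by the inverse law of cosines:
  cos(∠CQR) = (QC² + QR² - CR²) / (2·QC·QR)
  ∠CQR = 9.41°

Step 12: From RC = 2, RQ = 8.65, CQ = 9.95, by the inverse law of cosines:
  cos(∠CRQ) = (RC² + RQ² - CQ²) / (2·RC·RQ)
  ∠CRQ = 125.59°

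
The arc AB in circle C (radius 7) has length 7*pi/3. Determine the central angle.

Arc length L = 2πr × θ/360, so θ = 360L / (2πr).
θ = 360 × 7*pi/3 / (2π × 7)
θ = 60°
θ = 60°

60°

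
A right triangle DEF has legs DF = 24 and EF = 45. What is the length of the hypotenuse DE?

DE = sqrt(24^2 + 45^2) = sqrt(2601) = 51

51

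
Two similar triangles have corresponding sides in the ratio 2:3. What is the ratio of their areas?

Area scales with the square of linear dimensions. If every length is multiplied by 2/3, then the area is multiplied by (2/3)^2 = 4/9.
The area ratio is 4:9.

4:9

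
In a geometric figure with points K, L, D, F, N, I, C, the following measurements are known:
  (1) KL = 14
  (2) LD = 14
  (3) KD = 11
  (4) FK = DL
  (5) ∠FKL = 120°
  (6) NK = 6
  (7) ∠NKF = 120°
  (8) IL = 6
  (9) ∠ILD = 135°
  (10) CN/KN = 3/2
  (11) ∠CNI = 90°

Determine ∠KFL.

From the given relations: FK = DL = 14.
Step 1: By the law of cosines on triangle FKL: FL² = 14² + 14² − 2·14·14·cos(120°) = 588, so FL = 14·√3.
Step 2: By the inverse law of cosines on triangle KFL: cos(∠KFL) = (14² + (14·√3)² − 14²) / (2·14·14·√3) = 588/678.96 = 0.866, so ∠KFL = 30°.

Therefore, the measure of angle ∠KFL = 30°.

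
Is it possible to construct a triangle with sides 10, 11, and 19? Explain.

For three segments to close into a triangle, no single side can be as long as the other two combined.
The longest side is 19, and 10 + 11 = 21 > 19.
A triangle can be formed.

Yes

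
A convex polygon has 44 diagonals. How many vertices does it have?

Using d = n(n - 3)/2, we solve 44 = n(n - 3)/2.
So n(n - 3) = 88.
Testing n = 11: 11 * 8 = 88 = 88. Correct.
The polygon has 11 sides.

11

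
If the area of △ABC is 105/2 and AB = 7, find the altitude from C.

Rearranging the area formula Area = (1/2) * base * height:
height = 2 * Area / base = 2 * 105/2 / 7 = 15.

15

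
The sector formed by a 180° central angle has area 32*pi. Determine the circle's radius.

The sector covers 180°/360° = 1/2 of the full circle.
Full circle area = 32*pi / 1/2 = 64*pi.
Since full area = πr², we get r² = 64*pi/π = 64, so r = 8.

8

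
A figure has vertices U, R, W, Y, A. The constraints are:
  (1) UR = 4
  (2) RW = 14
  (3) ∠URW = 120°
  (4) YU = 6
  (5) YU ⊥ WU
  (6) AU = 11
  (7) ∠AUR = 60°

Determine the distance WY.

Step 1: By the law of cosines on triangle URW: UW² = 4² + 14² − 2·4·14·cos(120°) = 268, so UW = 2·√67.
Step 2: By the law of cosines on triangle WUY: WY² = (2·√67)² + 6² − 2·2·√67·6·cos(90°) = 304, so WY = 4·√19.

Therefore, the length of WY = 4·√19.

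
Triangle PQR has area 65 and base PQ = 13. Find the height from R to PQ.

height = 2 * 65 / 13 = 10

10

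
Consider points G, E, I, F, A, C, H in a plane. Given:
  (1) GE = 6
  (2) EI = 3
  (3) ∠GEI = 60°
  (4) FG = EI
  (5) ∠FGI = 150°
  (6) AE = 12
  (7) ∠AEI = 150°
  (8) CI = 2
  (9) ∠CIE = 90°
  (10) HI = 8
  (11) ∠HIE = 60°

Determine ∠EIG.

Step 1: By the law of cosines on triangle IEG: IG² = 3² + 6² − 2·3·6·cos(60°) = 27, so IG = 3·√3.
Step 2: By the inverse law of cosines on triangle EIG: cos(∠EIG) = (3² + (3·√3)² − 6²) / (2·3·3·√3) = 0/31.18 = 0, so ∠EIG = 90°.

Therefore, the measure of angle ∠EIG = 90°.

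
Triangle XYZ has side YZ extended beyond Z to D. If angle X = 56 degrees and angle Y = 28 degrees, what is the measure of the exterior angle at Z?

The interior angle at Z is 180 - 56 - 28 = 96 degrees.
The exterior angle and interior angle at Z are supplementary:
Exterior angle = 180 - 96 = 84 degrees.

84 degrees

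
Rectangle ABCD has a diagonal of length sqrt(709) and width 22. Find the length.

Using the Pythagorean theorem: d^2 = a^2 + b^2
b^2 = d^2 - a^2
b^2 = 709 - 484
b^2 = 225
b = sqrt(225) = 15

15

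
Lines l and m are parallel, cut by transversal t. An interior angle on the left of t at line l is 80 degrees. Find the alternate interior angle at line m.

Alternate interior angles are equal: 80 degrees.

80 degrees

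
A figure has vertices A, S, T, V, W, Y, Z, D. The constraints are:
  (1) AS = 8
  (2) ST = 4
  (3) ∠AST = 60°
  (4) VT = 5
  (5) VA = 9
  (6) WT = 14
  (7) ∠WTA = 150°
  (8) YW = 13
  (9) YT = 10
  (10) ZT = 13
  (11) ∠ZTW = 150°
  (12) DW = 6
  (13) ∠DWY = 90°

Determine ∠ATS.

Step 1: By the law of cosines on triangle TSA: TA² = 4² + 8² − 2·4·8·cos(60°) = 48, so TA = 4·√3.
Step 2: By the inverse law of cosines on triangle ATS: cos(∠ATS) = ((4·√3)² + 4² − 8²) / (2·4·√3·4) = 0/55.43 = 0, so ∠ATS = 90°.

Therefore, the measure of angle ∠ATS = 90°.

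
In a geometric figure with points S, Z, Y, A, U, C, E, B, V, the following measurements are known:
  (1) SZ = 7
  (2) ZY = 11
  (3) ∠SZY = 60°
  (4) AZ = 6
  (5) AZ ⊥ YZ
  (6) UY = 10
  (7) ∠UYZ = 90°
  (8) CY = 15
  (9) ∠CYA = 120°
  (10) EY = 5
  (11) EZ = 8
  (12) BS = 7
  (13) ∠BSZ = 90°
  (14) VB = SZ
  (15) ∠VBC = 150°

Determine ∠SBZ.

Step 1: By the law of cosines on triangle BSZ: BZ² = 7² + 7² − 2·7·7·cos(90°) = 98, so BZ = 7·√2.
Step 2: By the inverse law of cosines on triangle SBZ: cos(∠SBZ) = (7² + (7·√2)² − 7²) / (2·7·7·√2) = 98/138.59 = 0.7071, so ∠SBZ = 45°.

Therefore, the measure of angle ∠SBZ = 45°.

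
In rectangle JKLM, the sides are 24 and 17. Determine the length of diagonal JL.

d = sqrt(24^2 + 17^2) = sqrt(865)

sqrt(865)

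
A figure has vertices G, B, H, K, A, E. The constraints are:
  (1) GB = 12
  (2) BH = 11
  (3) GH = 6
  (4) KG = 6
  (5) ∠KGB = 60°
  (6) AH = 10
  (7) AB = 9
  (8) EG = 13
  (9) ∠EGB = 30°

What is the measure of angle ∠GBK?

Step 1: By the law of cosines on triangle BGK: BK² = 12² + 6² − 2·12·6·cos(60°) = 108, so BK = 6·√3.
Step 2: By the inverse law of cosines on triangle GBK: cos(∠GBK) = (12² + (6·√3)² − 6²) / (2·12·6·√3) = 216/249.42 = 0.866, so ∠GBK = 30°.

Therefore, the measure of angle ∠GBK = 30°.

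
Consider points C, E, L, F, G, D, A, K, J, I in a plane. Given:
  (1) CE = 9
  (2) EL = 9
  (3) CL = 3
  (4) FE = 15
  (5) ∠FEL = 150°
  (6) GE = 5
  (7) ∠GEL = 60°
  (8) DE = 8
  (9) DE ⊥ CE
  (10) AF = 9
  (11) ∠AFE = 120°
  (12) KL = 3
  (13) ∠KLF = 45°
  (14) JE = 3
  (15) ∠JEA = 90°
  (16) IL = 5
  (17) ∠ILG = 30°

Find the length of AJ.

Step 1: By the law of cosines on triangle EFA: EA² = 15² + 9² − 2·15·9·cos(120°) = 441, so EA = 21.
Step 2: By the law of cosines on triangle AEJ: AJ² = 21² + 3² − 2·21·3·cos(90°) = 450, so AJ = 15·√2.

Therefore, the length of AJ = 15·√2.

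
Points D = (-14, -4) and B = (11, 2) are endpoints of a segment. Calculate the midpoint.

The midpoint is the average of the coordinates:
x: (-14 + 11)/2 = -3/2
y: (-4 + 2)/2 = -1
Midpoint = (-3/2, -1)

(-3/2, -1)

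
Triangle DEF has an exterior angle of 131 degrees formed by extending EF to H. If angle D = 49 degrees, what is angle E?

angle E = 131 - 49 = 82 degrees (exterior angle theorem).

82 degrees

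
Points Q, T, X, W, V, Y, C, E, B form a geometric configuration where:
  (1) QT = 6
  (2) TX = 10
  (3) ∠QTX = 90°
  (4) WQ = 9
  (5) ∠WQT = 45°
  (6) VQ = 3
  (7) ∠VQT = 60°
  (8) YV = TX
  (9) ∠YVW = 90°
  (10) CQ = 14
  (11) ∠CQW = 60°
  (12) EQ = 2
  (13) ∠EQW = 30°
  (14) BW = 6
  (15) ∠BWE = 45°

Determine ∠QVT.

Step 1: By the law of cosines on triangle VQT: VT² = 3² + 6² − 2·3·6·cos(60°) = 27, so VT = 3·√3.
Step 2: By the inverse law of cosines on triangle QVT: cos(∠QVT) = (3² + (3·√3)² − 6²) / (2·3·3·√3) = 0/31.18 = 0, so ∠QVT = 90°.

Therefore, the measure of angle ∠QVT = 90°.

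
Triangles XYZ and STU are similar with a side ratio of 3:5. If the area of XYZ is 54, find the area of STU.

Area ratio = (3/5)^2 = 9/25. Area of STU = 54 * 25/9 = 150.

150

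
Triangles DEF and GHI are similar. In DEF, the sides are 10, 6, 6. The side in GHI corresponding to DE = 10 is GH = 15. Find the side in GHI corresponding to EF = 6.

k = 15/10 = 3/2. HI = 3/2 * 6 = 9.

9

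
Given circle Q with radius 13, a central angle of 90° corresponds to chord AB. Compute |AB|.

Chord = 2(13) sin(45°) = 13*sqrt(2)

13*sqrt(2)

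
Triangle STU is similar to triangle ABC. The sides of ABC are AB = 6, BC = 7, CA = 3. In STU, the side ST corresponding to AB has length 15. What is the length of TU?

Since the triangles are similar, the ratio of corresponding sides is constant.
Scale factor k = ST / AB = 15 / 6 = 5/2
TU = k * BC = 5/2 * 7 = 35/2

35/2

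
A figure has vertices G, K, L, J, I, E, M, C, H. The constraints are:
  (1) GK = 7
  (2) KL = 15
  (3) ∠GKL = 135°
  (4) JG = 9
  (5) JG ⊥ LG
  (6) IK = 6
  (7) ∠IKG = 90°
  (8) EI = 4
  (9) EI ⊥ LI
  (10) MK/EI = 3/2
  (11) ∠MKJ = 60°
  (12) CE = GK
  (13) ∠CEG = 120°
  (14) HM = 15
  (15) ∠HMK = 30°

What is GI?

Step 1: By the law of cosines on triangle GKI: GI² = 7² + 6² − 2·7·6·cos(90°) = 85, so GI = √85.

Therefore, the length of GI = √85.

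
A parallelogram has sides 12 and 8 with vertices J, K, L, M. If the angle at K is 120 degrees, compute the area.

The area of a parallelogram equals the product of two adjacent sides times the sine of the included angle.
This is because the height equals 8 * sin(120°) = 4*sqrt(3).
Area = 12 * 4*sqrt(3) = 48*sqrt(3)

48*sqrt(3)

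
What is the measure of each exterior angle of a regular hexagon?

Each exterior angle of a regular n-gon is 360 / n.
For n = 6: 360 / 6 = 60 degrees.

60 degrees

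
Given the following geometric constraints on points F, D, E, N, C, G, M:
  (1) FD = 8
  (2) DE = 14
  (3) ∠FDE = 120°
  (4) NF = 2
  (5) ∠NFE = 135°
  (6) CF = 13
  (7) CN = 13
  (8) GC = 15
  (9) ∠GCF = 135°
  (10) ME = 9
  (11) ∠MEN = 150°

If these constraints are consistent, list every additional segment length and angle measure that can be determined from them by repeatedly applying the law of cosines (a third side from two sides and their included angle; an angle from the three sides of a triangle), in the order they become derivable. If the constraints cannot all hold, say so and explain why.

The constraints are consistent. Derivable facts, in order:
After 1 step:
- FE = 2·√93
- FG ≈ 25.88
- ∠CFN = 85.59°
- ∠CNF = 85.59°
- ∠FCN = 8.82°
After 2 steps:
- EN ≈ 20.75
- ∠CFG = 24.19°
- ∠CGF = 20.81°
- ∠DEF = 21.05°
- ∠DFE = 38.95°
After 3 steps:
- NM ≈ 28.9
- ∠ENF = 41.09°
- ∠FEN = 3.91°
After 4 steps:
- ∠EMN = 21.04°
- ∠ENM = 8.96°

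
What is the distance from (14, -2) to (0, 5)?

d = sqrt((-14)^2 + (7)^2) = sqrt(245) = 7*sqrt(5)

7*sqrt(5)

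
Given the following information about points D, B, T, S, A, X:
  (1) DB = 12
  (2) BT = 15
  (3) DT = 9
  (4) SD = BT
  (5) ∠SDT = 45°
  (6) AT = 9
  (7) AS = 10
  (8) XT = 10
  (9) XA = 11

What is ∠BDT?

Step 1: By the inverse law of cosines on triangle BDT: cos(∠BDT) = (12² + 9² − 15²) / (2·12·9) = 0/216 = 0, so ∠BDT = 90°.

Therefore, the measure of angle ∠BDT = 90°.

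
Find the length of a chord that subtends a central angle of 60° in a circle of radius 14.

Drop a perpendicular from the center to the chord, bisecting both the chord and the central angle.
Each half-chord = r sin(θ/2) = 14 sin(30°).
The full chord = 2 × 14 × sin(30°) = 14.

14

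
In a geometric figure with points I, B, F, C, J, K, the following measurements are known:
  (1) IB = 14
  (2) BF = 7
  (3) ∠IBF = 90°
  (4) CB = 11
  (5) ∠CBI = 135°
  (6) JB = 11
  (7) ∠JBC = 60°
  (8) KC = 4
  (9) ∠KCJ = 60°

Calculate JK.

Step 1: By the law of cosines on triangle JBC: JC² = 11² + 11² − 2·11·11·cos(60°) = 121, so JC = 11.
Step 2: By the law of cosines on triangle JCK: JK² = 11² + 4² − 2·11·4·cos(60°) = 93, so JK = √93.

Therefore, the length of JK = √93.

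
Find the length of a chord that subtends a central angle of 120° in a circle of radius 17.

Chord length = 2r sin(θ/2)
= 2 × 17 × sin(120°/2)
= 2 × 17 × sin(60°)
= 17*sqrt(3)

17*sqrt(3)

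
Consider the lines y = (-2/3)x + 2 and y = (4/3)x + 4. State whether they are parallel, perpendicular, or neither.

Slope of line 1: m1 = -2/3
Slope of line 2: m2 = 4/3
For parallel lines we need equal slopes: -2/3 != 4/3.
For perpendicular lines we need m1*m2 = -1: (-2/3)(4/3) = -8/9 != -1.
Since neither condition holds, the lines are neither parallel nor perpendicular.

Neither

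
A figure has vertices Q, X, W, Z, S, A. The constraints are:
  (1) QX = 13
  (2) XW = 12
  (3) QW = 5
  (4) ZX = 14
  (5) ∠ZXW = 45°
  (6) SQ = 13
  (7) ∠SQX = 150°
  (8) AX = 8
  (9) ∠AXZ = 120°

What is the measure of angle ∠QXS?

Step 1: By the law of cosines on triangle XQS: XS² = 13² + 13² − 2·13·13·cos(150°) = 630.72, so XS ≈ 25.11.
Step 2: By the inverse law of cosines on triangle QXS: cos(∠QXS) = (13² + 25.11² − 13²) / (2·13·25.11) = 630.72/652.97 = 0.9659, so ∠QXS = 15°.

Therefore, the measure of angle ∠QXS = 15°.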